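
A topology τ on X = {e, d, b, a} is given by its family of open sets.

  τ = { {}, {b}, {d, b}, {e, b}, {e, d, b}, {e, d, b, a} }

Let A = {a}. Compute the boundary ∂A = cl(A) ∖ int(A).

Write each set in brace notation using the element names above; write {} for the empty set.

{a}

U open, U⊆A: {}. int(A) = ⋃ = {}
X∖A={e, d, b}, int(X∖A)={e, d, b}, hence cl(A)={a}
∂A: remove int from cl → {a}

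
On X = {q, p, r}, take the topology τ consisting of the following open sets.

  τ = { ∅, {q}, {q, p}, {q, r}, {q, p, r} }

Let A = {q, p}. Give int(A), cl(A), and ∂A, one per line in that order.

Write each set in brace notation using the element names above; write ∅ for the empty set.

open subsets of A: ∅, {q}, {q, p}; so int(A) = {q, p}
closure: X∖int(X∖A) = X∖∅ = {q, p, r}
∂A = {q, p, r} minus {q, p} = {r}

int(A) = {q, p}
cl(A)  = {q, p, r}
∂A     = {r}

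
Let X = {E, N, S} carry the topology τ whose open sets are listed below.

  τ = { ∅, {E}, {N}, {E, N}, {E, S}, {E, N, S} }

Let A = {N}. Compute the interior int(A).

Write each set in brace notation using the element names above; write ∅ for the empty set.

open subsets of A: ∅, {N}; so int(A) = {N}

{N}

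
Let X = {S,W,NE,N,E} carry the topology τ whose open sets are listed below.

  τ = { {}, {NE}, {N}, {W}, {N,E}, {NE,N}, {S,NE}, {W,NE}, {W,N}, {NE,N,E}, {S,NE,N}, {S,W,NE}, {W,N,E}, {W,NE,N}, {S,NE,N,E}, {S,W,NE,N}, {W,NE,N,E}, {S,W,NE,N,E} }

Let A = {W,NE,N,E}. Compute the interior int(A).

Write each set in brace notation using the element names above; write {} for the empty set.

U open, U⊆A: {}, {N}, {NE}, {W}, {W,NE}, {N,E}, {NE,N}, {W,N}, {W,NE,N}, {W,N,E}, {NE,N,E}, {W,NE,N,E}. int(A) = ⋃ = {W,NE,N,E}

{W,NE,N,E}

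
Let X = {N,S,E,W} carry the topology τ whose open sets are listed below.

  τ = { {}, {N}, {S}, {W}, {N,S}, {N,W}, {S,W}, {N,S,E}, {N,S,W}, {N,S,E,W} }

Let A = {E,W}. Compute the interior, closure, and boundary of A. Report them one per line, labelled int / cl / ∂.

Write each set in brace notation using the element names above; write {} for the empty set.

int(A) = {W}
cl(A)  = {E,W}
∂A     = {E}

open subsets of A: {}, {W}; so int(A) = {W}
closure: X∖int(X∖A) = X∖{N,S} = {E,W}
∂A = {E,W} minus {W} = {E}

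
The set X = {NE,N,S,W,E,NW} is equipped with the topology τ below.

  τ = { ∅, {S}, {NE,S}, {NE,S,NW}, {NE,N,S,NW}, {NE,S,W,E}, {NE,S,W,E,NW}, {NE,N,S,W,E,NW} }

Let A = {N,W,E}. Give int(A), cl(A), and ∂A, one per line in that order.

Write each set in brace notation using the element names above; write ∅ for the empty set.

int(A) = ∅
cl(A)  = {N,W,E}
∂A     = {N,W,E}

opens ⊆ A: ∅; union → int = ∅
complement {NE,S,NW}; its interior {NE,S,NW}; cl(A) = X∖{NE,S,NW} = {N,W,E}
boundary = {N,W,E} ∖ ∅ = {N,W,E}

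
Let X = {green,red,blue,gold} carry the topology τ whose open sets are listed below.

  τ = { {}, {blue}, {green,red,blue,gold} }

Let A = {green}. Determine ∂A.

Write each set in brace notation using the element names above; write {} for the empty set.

interior: largest open inside A is {} (from {})
cl via duality: int({red,blue,gold}) = {blue}, so X∖{blue} = {green,red,gold}
cl∖int = {green,red,gold}

{green,red,gold}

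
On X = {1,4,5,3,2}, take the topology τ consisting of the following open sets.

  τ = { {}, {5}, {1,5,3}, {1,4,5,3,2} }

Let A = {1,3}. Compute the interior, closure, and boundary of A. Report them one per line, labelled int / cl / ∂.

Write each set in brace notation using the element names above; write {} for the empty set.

U open, U⊆A: {}. int(A) = ⋃ = {}
X∖A={4,5,2}, int(X∖A)={5}, hence cl(A)={1,4,3,2}
∂A: remove int from cl → {1,4,3,2}

int(A) = {}
cl(A)  = {1,4,3,2}
∂A     = {1,4,3,2}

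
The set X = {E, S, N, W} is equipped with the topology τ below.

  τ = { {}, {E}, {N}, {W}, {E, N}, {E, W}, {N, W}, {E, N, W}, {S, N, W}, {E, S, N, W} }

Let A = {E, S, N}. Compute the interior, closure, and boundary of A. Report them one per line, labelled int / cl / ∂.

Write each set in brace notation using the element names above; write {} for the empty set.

int(A) = {E, N}
cl(A)  = {E, S, N}
∂A     = {S}

opens ⊆ A: {}, {N}, {E}, {E, N}; union → int = {E, N}
complement {W}; its interior {W}; cl(A) = X∖{W} = {E, S, N}
boundary = {E, S, N} ∖ {E, N} = {S}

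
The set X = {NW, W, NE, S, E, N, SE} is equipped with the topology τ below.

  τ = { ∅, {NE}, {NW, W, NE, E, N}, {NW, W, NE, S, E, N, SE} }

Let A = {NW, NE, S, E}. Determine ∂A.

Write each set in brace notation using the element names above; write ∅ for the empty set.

{NW, W, S, E, N, SE}

interior: largest open inside A is {NE} (from ∅, {NE})
cl via duality: int({W, N, SE}) = ∅, so X∖∅ = {NW, W, NE, S, E, N, SE}
cl∖int = {NW, W, S, E, N, SE}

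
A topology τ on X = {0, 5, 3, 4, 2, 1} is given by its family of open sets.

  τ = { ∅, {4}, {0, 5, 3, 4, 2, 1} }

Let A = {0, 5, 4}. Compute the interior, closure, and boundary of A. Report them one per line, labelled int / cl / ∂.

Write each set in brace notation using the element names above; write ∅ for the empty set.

U open, U⊆A: ∅, {4}. int(A) = ⋃ = {4}
X∖A={3, 2, 1}, int(X∖A)=∅, hence cl(A)={0, 5, 3, 4, 2, 1}
∂A: remove int from cl → {0, 5, 3, 2, 1}

int(A) = {4}
cl(A)  = {0, 5, 3, 4, 2, 1}
∂A     = {0, 5, 3, 2, 1}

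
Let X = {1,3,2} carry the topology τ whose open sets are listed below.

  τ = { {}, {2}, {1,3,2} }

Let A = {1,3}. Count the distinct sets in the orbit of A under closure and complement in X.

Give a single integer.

4

cl via duality: int({2}) = {2}, so X∖{2} = {1,3}
Write k for closure, c for complement:
  1. A     = {1,3}
  2. cA    = {2}
  3. kcA   = {1,3,2}
  4. ckcA  = {}
applying k or c yields no new set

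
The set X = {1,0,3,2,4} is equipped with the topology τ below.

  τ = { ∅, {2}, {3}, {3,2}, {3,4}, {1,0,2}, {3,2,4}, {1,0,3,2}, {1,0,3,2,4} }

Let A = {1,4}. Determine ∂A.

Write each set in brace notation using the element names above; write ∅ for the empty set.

{1,0,4}

interior: largest open inside A is ∅ (from ∅)
cl via duality: int({0,3,2}) = {3,2}, so X∖{3,2} = {1,0,4}
cl∖int = {1,0,4}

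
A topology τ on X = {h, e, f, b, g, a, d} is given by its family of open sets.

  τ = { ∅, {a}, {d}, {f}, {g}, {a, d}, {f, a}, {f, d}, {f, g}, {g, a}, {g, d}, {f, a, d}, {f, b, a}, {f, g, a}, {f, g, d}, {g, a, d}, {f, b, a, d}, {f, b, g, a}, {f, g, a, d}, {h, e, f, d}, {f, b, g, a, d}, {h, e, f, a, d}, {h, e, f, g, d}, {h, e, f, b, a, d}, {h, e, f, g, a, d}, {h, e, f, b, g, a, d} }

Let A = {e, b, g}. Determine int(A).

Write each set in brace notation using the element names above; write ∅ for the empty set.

opens ⊆ A: ∅, {g}; union → int = {g}

{g}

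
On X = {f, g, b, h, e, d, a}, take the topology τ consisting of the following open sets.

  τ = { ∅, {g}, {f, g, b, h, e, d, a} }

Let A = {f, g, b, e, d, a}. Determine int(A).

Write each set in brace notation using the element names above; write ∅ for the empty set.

interior: largest open inside A is {g} (from ∅, {g})

{g}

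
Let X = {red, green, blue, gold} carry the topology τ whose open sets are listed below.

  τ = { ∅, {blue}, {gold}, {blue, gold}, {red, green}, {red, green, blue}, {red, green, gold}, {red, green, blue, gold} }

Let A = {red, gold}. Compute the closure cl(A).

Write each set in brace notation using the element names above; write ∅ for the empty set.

cl via duality: int({green, blue}) = {blue}, so X∖{blue} = {red, green, gold}

{red, green, gold}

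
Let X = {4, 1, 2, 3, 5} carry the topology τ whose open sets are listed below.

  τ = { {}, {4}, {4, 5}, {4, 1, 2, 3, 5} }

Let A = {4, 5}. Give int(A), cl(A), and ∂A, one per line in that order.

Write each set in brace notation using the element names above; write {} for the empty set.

open subsets of A: {}, {4}, {4, 5}; so int(A) = {4, 5}
closure: X∖int(X∖A) = X∖{} = {4, 1, 2, 3, 5}
∂A = {4, 1, 2, 3, 5} minus {4, 5} = {1, 2, 3}

int(A) = {4, 5}
cl(A)  = {4, 1, 2, 3, 5}
∂A     = {1, 2, 3}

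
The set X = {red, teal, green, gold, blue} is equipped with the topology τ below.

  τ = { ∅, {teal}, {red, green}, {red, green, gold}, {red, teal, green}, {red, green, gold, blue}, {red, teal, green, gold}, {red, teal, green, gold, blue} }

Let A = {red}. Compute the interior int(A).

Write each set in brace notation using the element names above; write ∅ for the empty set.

interior: largest open inside A is ∅ (from ∅)

∅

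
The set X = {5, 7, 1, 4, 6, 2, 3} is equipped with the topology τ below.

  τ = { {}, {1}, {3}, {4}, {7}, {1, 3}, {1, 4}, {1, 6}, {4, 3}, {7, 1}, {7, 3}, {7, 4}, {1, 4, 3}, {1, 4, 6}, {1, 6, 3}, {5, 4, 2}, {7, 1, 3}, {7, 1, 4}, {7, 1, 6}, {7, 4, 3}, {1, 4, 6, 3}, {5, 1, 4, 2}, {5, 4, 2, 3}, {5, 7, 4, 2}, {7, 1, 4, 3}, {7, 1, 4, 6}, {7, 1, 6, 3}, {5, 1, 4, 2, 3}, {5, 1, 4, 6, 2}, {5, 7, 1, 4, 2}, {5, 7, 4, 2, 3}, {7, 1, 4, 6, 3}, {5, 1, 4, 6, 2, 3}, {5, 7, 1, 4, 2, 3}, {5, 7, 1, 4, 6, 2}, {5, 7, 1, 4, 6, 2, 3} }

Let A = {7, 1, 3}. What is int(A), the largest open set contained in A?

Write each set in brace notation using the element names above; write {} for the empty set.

U open, U⊆A: {}, {1}, {7}, {3}, {7, 3}, {1, 3}, {7, 1}, {7, 1, 3}. int(A) = ⋃ = {7, 1, 3}

{7, 1, 3}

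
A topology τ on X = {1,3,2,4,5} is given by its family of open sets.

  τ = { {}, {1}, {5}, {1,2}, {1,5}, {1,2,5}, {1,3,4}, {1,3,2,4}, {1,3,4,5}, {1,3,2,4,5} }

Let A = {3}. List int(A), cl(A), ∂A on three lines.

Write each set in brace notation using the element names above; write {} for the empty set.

int(A) = {}
cl(A)  = {3,4}
∂A     = {3,4}

opens ⊆ A: {}; union → int = {}
complement {1,2,4,5}; its interior {1,2,5}; cl(A) = X∖{1,2,5} = {3,4}
boundary = {3,4} ∖ {} = {3,4}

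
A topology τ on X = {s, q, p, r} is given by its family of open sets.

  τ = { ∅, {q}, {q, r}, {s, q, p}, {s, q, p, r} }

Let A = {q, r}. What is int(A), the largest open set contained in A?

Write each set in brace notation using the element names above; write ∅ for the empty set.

interior: largest open inside A is {q, r} (from ∅, {q}, {q, r})

{q, r}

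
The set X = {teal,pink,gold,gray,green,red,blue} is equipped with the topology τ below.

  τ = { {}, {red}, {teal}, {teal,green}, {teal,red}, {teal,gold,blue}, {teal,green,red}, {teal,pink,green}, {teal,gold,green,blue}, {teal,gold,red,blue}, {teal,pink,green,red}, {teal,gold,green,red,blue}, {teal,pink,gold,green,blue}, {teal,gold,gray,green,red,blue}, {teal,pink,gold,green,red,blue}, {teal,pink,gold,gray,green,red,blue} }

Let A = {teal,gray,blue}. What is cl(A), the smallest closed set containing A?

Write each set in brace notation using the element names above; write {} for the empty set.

complement {pink,gold,green,red}; its interior {red}; cl(A) = X∖{red} = {teal,pink,gold,gray,green,blue}

{teal,pink,gold,gray,green,blue}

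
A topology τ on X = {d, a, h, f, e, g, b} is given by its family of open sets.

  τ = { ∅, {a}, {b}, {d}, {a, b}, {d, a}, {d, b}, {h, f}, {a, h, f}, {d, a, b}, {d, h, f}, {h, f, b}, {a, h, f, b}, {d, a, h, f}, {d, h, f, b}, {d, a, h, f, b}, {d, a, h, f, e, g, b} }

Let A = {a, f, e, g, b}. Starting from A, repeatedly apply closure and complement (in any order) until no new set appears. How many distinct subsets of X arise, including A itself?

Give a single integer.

10

closure: X∖int(X∖A) = X∖{d} = {a, h, f, e, g, b}
Let k=closure and c=complement:
  1. A     = {a, f, e, g, b}
  2. kA    = {a, h, f, e, g, b}
  3. cA    = {d, h}
  4. ckA   = {d}
  5. kcA   = {d, h, f, e, g}
  6. kckA  = {d, e, g}
  7. ckcA  = {a, b}
  8. ckckA = {a, h, f, b}
  9. kckcA = {a, e, g, b}
  10. ckckcA = {d, h, f}
— saturated at 10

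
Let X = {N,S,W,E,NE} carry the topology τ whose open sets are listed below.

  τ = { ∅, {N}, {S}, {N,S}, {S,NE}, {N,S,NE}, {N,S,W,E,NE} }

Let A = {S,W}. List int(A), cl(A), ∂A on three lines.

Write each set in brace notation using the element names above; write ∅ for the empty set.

int(A) = {S}
cl(A)  = {S,W,E,NE}
∂A     = {W,E,NE}

opens ⊆ A: ∅, {S}; union → int = {S}
complement {N,E,NE}; its interior {N}; cl(A) = X∖{N} = {S,W,E,NE}
boundary = {S,W,E,NE} ∖ {S} = {W,E,NE}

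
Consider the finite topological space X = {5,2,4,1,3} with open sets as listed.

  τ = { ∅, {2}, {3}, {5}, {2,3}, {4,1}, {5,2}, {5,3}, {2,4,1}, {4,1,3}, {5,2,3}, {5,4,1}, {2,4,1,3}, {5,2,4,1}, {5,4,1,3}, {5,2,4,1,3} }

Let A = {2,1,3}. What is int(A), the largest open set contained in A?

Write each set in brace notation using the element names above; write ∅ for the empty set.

{2,3}

U open, U⊆A: ∅, {2}, {3}, {2,3}. int(A) = ⋃ = {2,3}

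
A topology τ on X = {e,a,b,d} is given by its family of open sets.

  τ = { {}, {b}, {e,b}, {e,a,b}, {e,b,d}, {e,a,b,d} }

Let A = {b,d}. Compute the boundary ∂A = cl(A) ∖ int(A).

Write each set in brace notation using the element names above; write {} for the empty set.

{e,a,d}

open subsets of A: {}, {b}; so int(A) = {b}
closure: X∖int(X∖A) = X∖{} = {e,a,b,d}
∂A = {e,a,b,d} minus {b} = {e,a,d}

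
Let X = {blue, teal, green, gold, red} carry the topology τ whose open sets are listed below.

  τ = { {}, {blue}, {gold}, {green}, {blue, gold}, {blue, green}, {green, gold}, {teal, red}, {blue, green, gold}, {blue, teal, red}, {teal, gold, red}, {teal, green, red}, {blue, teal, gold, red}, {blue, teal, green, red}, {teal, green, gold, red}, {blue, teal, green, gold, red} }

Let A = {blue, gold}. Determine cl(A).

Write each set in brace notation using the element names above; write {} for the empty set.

{blue, gold}

closure: X∖int(X∖A) = X∖{teal, green, red} = {blue, gold}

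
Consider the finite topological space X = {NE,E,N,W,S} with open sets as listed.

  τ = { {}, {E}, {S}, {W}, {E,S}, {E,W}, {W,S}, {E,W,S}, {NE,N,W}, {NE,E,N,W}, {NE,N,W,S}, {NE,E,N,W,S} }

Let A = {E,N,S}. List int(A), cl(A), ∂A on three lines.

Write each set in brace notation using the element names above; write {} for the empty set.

open subsets of A: {}, {S}, {E}, {E,S}; so int(A) = {E,S}
closure: X∖int(X∖A) = X∖{W} = {NE,E,N,S}
∂A = {NE,E,N,S} minus {E,S} = {NE,N}

int(A) = {E,S}
cl(A)  = {NE,E,N,S}
∂A     = {NE,N}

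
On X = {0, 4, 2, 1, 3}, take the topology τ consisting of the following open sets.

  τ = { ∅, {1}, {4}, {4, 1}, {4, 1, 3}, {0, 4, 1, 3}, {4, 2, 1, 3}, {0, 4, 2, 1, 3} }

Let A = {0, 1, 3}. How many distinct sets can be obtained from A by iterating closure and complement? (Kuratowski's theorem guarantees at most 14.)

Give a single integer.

6

cl via duality: int({4, 2}) = {4}, so X∖{4} = {0, 2, 1, 3}
Write k for closure, c for complement:
  1. A     = {0, 1, 3}
  2. kA    = {0, 2, 1, 3}
  3. cA    = {4, 2}
  4. ckA   = {4}
  5. kcA   = {0, 4, 2, 3}
  6. ckcA  = {1}
applying k or c yields no new set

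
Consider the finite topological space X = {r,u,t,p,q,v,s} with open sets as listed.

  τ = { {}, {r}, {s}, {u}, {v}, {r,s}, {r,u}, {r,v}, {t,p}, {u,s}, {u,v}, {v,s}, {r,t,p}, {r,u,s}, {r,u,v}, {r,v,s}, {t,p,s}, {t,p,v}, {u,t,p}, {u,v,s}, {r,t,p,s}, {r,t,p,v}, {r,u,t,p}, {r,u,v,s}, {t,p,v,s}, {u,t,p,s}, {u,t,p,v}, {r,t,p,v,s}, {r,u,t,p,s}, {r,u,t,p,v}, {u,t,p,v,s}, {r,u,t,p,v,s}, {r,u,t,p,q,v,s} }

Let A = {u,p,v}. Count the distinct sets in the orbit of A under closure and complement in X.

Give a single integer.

complement {r,t,q,s}; its interior {r,s}; cl(A) = X∖{r,s} = {u,t,p,q,v}
With k = closure, c = complement:
  1. A     = {u,p,v}
  2. kA    = {u,t,p,q,v}
  3. cA    = {r,t,q,s}
  4. ckA   = {r,s}
  5. kcA   = {r,t,p,q,s}
  6. kckA  = {r,q,s}
  7. ckcA  = {u,v}
  8. ckckA = {u,t,p,v}
  9. kckcA = {u,q,v}
  10. ckckcA = {r,t,p,s}
k, c of each give nothing new

10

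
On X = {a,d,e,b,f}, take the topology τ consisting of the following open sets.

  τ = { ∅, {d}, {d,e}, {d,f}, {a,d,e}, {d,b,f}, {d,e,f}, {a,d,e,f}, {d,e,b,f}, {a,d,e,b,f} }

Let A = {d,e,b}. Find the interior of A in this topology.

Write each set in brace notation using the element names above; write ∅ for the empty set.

interior: largest open inside A is {d,e} (from ∅, {d}, {d,e})

{d,e}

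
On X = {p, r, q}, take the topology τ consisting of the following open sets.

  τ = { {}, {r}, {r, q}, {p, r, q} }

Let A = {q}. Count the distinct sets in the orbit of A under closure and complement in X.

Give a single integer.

6

complement {p, r}; its interior {r}; cl(A) = X∖{r} = {p, q}
With k = closure, c = complement:
  1. A     = {q}
  2. kA    = {p, q}
  3. cA    = {p, r}
  4. ckA   = {r}
  5. kcA   = {p, r, q}
  6. ckcA  = {}
k, c of each give nothing new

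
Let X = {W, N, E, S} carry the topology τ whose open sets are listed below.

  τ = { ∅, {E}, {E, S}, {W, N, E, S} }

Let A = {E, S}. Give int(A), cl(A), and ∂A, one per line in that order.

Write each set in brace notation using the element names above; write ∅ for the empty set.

opens ⊆ A: ∅, {E}, {E, S}; union → int = {E, S}
complement {W, N}; its interior ∅; cl(A) = X∖∅ = {W, N, E, S}
boundary = {W, N, E, S} ∖ {E, S} = {W, N}

int(A) = {E, S}
cl(A)  = {W, N, E, S}
∂A     = {W, N}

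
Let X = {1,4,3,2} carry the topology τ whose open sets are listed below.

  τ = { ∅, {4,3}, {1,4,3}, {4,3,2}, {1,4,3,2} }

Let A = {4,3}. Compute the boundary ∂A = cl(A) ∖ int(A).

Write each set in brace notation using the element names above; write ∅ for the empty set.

{1,2}

U open, U⊆A: ∅, {4,3}. int(A) = ⋃ = {4,3}
X∖A={1,2}, int(X∖A)=∅, hence cl(A)={1,4,3,2}
∂A: remove int from cl → {1,2}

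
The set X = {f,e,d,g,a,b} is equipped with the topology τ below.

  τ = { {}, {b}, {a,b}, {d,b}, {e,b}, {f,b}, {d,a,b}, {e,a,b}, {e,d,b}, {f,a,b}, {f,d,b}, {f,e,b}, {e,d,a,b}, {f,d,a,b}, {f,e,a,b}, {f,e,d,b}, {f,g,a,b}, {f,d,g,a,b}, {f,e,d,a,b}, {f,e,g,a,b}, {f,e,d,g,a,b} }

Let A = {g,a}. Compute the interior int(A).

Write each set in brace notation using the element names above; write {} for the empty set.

open subsets of A: {}; so int(A) = {}

{}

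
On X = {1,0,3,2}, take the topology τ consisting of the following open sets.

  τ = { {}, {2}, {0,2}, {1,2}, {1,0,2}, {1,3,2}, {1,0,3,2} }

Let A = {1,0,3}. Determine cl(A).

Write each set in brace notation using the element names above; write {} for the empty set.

{1,0,3}

closure: X∖int(X∖A) = X∖{2} = {1,0,3}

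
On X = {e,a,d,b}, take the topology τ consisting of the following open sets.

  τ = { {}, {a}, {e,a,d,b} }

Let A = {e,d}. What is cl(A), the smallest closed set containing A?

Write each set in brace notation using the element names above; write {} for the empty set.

{e,d,b}

complement {a,b}; its interior {a}; cl(A) = X∖{a} = {e,d,b}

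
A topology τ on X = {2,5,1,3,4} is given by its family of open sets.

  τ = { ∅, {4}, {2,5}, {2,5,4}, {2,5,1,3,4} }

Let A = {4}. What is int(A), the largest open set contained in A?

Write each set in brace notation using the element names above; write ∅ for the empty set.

interior: largest open inside A is {4} (from ∅, {4})

{4}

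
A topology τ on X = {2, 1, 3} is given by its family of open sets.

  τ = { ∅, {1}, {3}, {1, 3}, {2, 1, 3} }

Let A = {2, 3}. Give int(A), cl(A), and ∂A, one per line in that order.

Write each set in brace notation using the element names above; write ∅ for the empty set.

int(A) = {3}
cl(A)  = {2, 3}
∂A     = {2}

open subsets of A: ∅, {3}; so int(A) = {3}
closure: X∖int(X∖A) = X∖{1} = {2, 3}
∂A = {2, 3} minus {3} = {2}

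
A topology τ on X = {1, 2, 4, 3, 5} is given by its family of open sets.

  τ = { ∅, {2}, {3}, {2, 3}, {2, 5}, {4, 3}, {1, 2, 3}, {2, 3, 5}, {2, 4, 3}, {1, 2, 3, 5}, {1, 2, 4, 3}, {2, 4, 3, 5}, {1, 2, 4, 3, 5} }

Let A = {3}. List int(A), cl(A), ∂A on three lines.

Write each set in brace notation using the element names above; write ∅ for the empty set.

interior: largest open inside A is {3} (from ∅, {3})
cl via duality: int({1, 2, 4, 5}) = {2, 5}, so X∖{2, 5} = {1, 4, 3}
cl∖int = {1, 4}

int(A) = {3}
cl(A)  = {1, 4, 3}
∂A     = {1, 4}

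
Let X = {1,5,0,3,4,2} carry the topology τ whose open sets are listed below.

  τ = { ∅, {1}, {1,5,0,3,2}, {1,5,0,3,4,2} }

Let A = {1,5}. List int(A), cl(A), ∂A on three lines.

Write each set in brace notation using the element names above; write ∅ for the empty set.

int(A) = {1}
cl(A)  = {1,5,0,3,4,2}
∂A     = {5,0,3,4,2}

opens ⊆ A: ∅, {1}; union → int = {1}
complement {0,3,4,2}; its interior ∅; cl(A) = X∖∅ = {1,5,0,3,4,2}
boundary = {1,5,0,3,4,2} ∖ {1} = {5,0,3,4,2}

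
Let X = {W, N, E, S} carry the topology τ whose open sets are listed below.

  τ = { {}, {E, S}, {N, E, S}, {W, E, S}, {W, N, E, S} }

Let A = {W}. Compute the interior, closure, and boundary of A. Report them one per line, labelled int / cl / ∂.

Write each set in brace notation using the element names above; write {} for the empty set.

U open, U⊆A: {}. int(A) = ⋃ = {}
X∖A={N, E, S}, int(X∖A)={N, E, S}, hence cl(A)={W}
∂A: remove int from cl → {W}

int(A) = {}
cl(A)  = {W}
∂A     = {W}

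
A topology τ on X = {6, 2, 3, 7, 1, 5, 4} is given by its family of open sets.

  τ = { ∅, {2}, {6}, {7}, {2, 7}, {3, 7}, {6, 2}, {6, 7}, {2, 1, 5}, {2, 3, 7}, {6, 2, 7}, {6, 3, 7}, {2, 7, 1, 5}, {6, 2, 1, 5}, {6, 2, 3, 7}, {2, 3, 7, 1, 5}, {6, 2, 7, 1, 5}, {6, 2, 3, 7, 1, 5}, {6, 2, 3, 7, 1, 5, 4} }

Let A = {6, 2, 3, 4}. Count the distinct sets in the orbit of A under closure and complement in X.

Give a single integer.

10

closure: X∖int(X∖A) = X∖{7} = {6, 2, 3, 1, 5, 4}
Let k=closure and c=complement:
  1. A     = {6, 2, 3, 4}
  2. kA    = {6, 2, 3, 1, 5, 4}
  3. cA    = {7, 1, 5}
  4. ckA   = {7}
  5. kcA   = {3, 7, 1, 5, 4}
  6. kckA  = {3, 7, 4}
  7. ckcA  = {6, 2}
  8. ckckA = {6, 2, 1, 5}
  9. kckcA = {6, 2, 1, 5, 4}
  10. ckckcA = {3, 7}
— saturated at 10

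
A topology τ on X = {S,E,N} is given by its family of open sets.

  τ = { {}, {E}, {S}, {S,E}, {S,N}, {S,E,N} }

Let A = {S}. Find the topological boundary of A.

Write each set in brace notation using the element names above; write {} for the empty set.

open subsets of A: {}, {S}; so int(A) = {S}
closure: X∖int(X∖A) = X∖{E} = {S,N}
∂A = {S,N} minus {S} = {N}

{N}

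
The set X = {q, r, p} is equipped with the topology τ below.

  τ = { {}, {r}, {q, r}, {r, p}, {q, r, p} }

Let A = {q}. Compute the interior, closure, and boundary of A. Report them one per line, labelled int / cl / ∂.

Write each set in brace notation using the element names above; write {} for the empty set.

int(A) = {}
cl(A)  = {q}
∂A     = {q}

interior: largest open inside A is {} (from {})
cl via duality: int({r, p}) = {r, p}, so X∖{r, p} = {q}
cl∖int = {q}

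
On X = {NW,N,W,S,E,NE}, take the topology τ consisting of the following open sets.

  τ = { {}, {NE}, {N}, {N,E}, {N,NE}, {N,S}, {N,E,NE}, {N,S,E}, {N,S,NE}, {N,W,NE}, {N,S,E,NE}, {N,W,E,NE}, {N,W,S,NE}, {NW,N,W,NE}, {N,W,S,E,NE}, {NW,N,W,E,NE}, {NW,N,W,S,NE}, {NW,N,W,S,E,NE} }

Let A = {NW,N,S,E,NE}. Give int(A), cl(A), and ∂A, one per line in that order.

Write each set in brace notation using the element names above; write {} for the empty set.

int(A) = {N,S,E,NE}
cl(A)  = {NW,N,W,S,E,NE}
∂A     = {NW,W}

interior: largest open inside A is {N,S,E,NE} (from {}, {N}, {NE}, {N,S}, {N,E}, {N,NE}, {N,S,E}, {N,S,NE}, {N,E,NE}, {N,S,E,NE})
cl via duality: int({W}) = {}, so X∖{} = {NW,N,W,S,E,NE}
cl∖int = {NW,W}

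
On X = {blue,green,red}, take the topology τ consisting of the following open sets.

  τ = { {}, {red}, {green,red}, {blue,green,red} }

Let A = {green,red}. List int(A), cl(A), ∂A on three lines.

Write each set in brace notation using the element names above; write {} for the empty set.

int(A) = {green,red}
cl(A)  = {blue,green,red}
∂A     = {blue}

open subsets of A: {}, {red}, {green,red}; so int(A) = {green,red}
closure: X∖int(X∖A) = X∖{} = {blue,green,red}
∂A = {blue,green,red} minus {green,red} = {blue}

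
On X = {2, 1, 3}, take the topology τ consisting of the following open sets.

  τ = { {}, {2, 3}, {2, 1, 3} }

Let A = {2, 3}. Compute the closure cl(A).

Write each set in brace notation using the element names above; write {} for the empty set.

{2, 1, 3}

cl via duality: int({1}) = {}, so X∖{} = {2, 1, 3}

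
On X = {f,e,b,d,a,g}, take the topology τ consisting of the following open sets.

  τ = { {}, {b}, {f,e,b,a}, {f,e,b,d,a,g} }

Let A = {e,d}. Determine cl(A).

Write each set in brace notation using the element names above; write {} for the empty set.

{f,e,d,a,g}

complement {f,b,a,g}; its interior {b}; cl(A) = X∖{b} = {f,e,d,a,g}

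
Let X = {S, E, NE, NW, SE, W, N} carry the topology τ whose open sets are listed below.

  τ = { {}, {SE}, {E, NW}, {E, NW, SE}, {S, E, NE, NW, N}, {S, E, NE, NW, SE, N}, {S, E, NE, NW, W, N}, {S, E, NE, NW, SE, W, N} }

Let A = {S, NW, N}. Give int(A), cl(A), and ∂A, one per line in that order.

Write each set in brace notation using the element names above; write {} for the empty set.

open subsets of A: {}; so int(A) = {}
closure: X∖int(X∖A) = X∖{SE} = {S, E, NE, NW, W, N}
∂A = {S, E, NE, NW, W, N} minus {} = {S, E, NE, NW, W, N}

int(A) = {}
cl(A)  = {S, E, NE, NW, W, N}
∂A     = {S, E, NE, NW, W, N}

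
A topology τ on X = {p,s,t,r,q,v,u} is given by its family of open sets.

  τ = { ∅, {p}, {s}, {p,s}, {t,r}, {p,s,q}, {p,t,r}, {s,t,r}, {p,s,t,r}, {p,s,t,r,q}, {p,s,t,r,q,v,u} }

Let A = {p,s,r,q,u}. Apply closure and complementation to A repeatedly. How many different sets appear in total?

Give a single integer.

8

cl via duality: int({t,v}) = ∅, so X∖∅ = {p,s,t,r,q,v,u}
Write k for closure, c for complement:
  1. A     = {p,s,r,q,u}
  2. kA    = {p,s,t,r,q,v,u}
  3. cA    = {t,v}
  4. ckA   = ∅
  5. kcA   = {t,r,v,u}
  6. ckcA  = {p,s,q}
  7. kckcA = {p,s,q,v,u}
  8. ckckcA = {t,r}
applying k or c yields no new set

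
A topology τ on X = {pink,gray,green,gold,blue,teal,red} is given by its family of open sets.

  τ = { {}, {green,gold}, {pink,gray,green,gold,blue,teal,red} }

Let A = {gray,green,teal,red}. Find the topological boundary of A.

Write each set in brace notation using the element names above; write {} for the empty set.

{pink,gray,green,gold,blue,teal,red}

interior: largest open inside A is {} (from {})
cl via duality: int({pink,gold,blue}) = {}, so X∖{} = {pink,gray,green,gold,blue,teal,red}
cl∖int = {pink,gray,green,gold,blue,teal,red}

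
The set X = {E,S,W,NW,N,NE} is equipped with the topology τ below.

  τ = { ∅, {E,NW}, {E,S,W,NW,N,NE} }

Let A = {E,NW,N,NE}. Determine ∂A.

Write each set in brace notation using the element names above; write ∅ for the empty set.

open subsets of A: ∅, {E,NW}; so int(A) = {E,NW}
closure: X∖int(X∖A) = X∖∅ = {E,S,W,NW,N,NE}
∂A = {E,S,W,NW,N,NE} minus {E,NW} = {S,W,N,NE}

{S,W,N,NE}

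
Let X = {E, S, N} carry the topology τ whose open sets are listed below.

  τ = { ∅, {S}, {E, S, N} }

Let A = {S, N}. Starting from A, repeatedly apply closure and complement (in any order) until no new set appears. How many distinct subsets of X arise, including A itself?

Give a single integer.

X∖A={E}, int(X∖A)=∅, hence cl(A)={E, S, N}
Orbit (k=closure, c=complement):
  1. A     = {S, N}
  2. kA    = {E, S, N}
  3. cA    = {E}
  4. ckA   = ∅
  5. kcA   = {E, N}
  6. ckcA  = {S}
(closed under both — stop)

6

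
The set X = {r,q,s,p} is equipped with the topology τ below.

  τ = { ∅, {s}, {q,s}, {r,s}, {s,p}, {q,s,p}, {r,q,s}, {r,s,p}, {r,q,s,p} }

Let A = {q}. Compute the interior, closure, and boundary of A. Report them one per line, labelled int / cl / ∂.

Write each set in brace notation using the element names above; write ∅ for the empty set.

int(A) = ∅
cl(A)  = {q}
∂A     = {q}

U open, U⊆A: ∅. int(A) = ⋃ = ∅
X∖A={r,s,p}, int(X∖A)={r,s,p}, hence cl(A)={q}
∂A: remove int from cl → {q}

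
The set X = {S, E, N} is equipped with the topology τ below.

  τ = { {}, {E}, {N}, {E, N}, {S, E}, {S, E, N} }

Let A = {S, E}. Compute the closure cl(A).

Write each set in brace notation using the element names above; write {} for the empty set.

{S, E}

complement {N}; its interior {N}; cl(A) = X∖{N} = {S, E}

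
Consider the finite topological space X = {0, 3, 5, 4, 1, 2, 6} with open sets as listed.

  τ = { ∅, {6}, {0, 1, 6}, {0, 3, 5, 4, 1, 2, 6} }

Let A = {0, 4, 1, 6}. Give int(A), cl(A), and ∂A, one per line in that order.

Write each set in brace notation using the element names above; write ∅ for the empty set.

int(A) = {0, 1, 6}
cl(A)  = {0, 3, 5, 4, 1, 2, 6}
∂A     = {3, 5, 4, 2}

U open, U⊆A: ∅, {6}, {0, 1, 6}. int(A) = ⋃ = {0, 1, 6}
X∖A={3, 5, 2}, int(X∖A)=∅, hence cl(A)={0, 3, 5, 4, 1, 2, 6}
∂A: remove int from cl → {3, 5, 4, 2}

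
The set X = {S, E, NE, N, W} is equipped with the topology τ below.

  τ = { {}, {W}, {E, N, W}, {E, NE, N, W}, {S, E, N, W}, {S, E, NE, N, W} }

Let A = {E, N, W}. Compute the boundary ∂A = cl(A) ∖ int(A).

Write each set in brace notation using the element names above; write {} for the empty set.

open subsets of A: {}, {W}, {E, N, W}; so int(A) = {E, N, W}
closure: X∖int(X∖A) = X∖{} = {S, E, NE, N, W}
∂A = {S, E, NE, N, W} minus {E, N, W} = {S, NE}

{S, NE}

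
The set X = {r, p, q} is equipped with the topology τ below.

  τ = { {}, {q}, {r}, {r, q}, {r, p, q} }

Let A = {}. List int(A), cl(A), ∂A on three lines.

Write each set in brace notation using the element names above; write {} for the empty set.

U open, U⊆A: {}. int(A) = ⋃ = {}
X∖A={r, p, q}, int(X∖A)={r, p, q}, hence cl(A)={}
∂A: remove int from cl → {}

int(A) = {}
cl(A)  = {}
∂A     = {}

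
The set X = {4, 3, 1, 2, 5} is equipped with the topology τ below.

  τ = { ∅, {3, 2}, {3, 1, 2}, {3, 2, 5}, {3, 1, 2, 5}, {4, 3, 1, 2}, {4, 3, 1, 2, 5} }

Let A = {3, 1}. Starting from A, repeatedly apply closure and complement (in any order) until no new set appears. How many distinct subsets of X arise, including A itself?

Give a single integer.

4

complement {4, 2, 5}; its interior ∅; cl(A) = X∖∅ = {4, 3, 1, 2, 5}
With k = closure, c = complement:
  1. A     = {3, 1}
  2. kA    = {4, 3, 1, 2, 5}
  3. cA    = {4, 2, 5}
  4. ckA   = ∅
k, c of each give nothing new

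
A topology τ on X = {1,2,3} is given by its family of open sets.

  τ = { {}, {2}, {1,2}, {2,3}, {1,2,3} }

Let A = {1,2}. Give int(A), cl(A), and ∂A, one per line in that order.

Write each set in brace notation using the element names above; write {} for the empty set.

int(A) = {1,2}
cl(A)  = {1,2,3}
∂A     = {3}

interior: largest open inside A is {1,2} (from {}, {2}, {1,2})
cl via duality: int({3}) = {}, so X∖{} = {1,2,3}
cl∖int = {3}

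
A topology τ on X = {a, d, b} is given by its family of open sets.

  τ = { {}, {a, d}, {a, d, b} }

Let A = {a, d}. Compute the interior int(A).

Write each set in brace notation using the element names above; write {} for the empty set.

{a, d}

opens ⊆ A: {}, {a, d}; union → int = {a, d}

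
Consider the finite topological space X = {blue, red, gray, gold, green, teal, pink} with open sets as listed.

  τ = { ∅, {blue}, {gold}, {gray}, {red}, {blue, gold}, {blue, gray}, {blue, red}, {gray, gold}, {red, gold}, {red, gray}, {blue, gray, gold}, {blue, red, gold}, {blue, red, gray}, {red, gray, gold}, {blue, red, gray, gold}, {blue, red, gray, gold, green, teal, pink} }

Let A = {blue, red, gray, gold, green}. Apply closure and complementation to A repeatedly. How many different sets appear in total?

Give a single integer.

6

cl via duality: int({teal, pink}) = ∅, so X∖∅ = {blue, red, gray, gold, green, teal, pink}
Write k for closure, c for complement:
  1. A     = {blue, red, gray, gold, green}
  2. kA    = {blue, red, gray, gold, green, teal, pink}
  3. cA    = {teal, pink}
  4. ckA   = ∅
  5. kcA   = {green, teal, pink}
  6. ckcA  = {blue, red, gray, gold}
applying k or c yields no new set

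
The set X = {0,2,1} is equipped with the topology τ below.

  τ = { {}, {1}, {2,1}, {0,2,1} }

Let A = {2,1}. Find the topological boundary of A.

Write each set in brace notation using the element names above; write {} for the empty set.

U open, U⊆A: {}, {1}, {2,1}. int(A) = ⋃ = {2,1}
X∖A={0}, int(X∖A)={}, hence cl(A)={0,2,1}
∂A: remove int from cl → {0}

{0}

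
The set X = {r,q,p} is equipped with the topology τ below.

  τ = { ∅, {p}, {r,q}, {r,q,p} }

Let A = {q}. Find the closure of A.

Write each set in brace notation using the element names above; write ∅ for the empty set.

{r,q}

X∖A={r,p}, int(X∖A)={p}, hence cl(A)={r,q}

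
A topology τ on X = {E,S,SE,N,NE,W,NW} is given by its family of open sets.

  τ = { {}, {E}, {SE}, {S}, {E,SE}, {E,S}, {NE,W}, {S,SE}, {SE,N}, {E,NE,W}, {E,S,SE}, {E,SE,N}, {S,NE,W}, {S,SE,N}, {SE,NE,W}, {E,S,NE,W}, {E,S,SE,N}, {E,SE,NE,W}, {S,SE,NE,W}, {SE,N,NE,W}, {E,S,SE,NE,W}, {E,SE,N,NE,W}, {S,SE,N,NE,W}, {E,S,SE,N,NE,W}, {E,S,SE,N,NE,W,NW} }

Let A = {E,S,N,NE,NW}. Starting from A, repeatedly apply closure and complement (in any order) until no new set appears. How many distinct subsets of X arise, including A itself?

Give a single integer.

12

cl via duality: int({SE,W}) = {SE}, so X∖{SE} = {E,S,N,NE,W,NW}
Write k for closure, c for complement:
  1. A     = {E,S,N,NE,NW}
  2. kA    = {E,S,N,NE,W,NW}
  3. cA    = {SE,W}
  4. ckA   = {SE}
  5. kcA   = {SE,N,NE,W,NW}
  6. kckA  = {SE,N,NW}
  7. ckcA  = {E,S}
  8. ckckA = {E,S,NE,W}
  9. kckcA = {E,S,NW}
  10. kckckA = {E,S,NE,W,NW}
  11. ckckcA = {SE,N,NE,W}
  12. ckckckA = {SE,N}
applying k or c yields no new set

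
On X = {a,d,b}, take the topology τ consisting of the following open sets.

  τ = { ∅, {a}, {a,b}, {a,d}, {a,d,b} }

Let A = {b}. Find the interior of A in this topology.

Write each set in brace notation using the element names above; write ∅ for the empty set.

interior: largest open inside A is ∅ (from ∅)

∅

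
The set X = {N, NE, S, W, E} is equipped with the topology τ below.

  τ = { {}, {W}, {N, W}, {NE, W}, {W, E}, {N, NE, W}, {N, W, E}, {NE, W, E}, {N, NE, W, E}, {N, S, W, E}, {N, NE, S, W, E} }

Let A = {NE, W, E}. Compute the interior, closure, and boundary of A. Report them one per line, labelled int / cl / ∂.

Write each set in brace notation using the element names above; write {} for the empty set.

int(A) = {NE, W, E}
cl(A)  = {N, NE, S, W, E}
∂A     = {N, S}

opens ⊆ A: {}, {W}, {NE, W}, {W, E}, {NE, W, E}; union → int = {NE, W, E}
complement {N, S}; its interior {}; cl(A) = X∖{} = {N, NE, S, W, E}
boundary = {N, NE, S, W, E} ∖ {NE, W, E} = {N, S}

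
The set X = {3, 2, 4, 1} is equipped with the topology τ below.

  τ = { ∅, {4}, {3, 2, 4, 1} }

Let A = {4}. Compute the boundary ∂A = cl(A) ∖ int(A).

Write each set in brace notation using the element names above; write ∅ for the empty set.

interior: largest open inside A is {4} (from ∅, {4})
cl via duality: int({3, 2, 1}) = ∅, so X∖∅ = {3, 2, 4, 1}
cl∖int = {3, 2, 1}

{3, 2, 1}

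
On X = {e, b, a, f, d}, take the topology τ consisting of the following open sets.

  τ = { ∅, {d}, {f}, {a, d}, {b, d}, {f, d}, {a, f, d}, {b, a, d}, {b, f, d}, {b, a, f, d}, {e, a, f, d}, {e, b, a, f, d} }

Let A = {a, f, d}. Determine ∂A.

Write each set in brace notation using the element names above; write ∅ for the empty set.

{e, b}

open subsets of A: ∅, {f}, {d}, {f, d}, {a, d}, {a, f, d}; so int(A) = {a, f, d}
closure: X∖int(X∖A) = X∖∅ = {e, b, a, f, d}
∂A = {e, b, a, f, d} minus {a, f, d} = {e, b}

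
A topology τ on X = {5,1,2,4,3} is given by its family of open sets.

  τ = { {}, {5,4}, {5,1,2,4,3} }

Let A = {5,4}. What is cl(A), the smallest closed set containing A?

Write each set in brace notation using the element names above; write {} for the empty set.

{5,1,2,4,3}

cl via duality: int({1,2,3}) = {}, so X∖{} = {5,1,2,4,3}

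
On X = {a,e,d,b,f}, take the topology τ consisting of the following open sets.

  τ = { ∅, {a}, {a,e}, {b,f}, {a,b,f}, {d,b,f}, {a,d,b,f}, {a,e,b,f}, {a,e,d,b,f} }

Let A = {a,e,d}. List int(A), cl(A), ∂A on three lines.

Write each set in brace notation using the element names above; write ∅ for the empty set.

opens ⊆ A: ∅, {a}, {a,e}; union → int = {a,e}
complement {b,f}; its interior {b,f}; cl(A) = X∖{b,f} = {a,e,d}
boundary = {a,e,d} ∖ {a,e} = {d}

int(A) = {a,e}
cl(A)  = {a,e,d}
∂A     = {d}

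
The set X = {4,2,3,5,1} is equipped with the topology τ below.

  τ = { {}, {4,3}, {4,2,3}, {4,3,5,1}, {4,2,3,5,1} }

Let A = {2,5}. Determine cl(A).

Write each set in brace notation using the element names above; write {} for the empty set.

{2,5,1}

X∖A={4,3,1}, int(X∖A)={4,3}, hence cl(A)={2,5,1}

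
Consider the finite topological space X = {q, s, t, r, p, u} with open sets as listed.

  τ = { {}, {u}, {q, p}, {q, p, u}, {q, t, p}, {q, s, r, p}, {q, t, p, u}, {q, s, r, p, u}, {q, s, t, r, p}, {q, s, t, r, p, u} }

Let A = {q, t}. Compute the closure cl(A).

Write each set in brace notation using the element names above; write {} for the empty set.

closure: X∖int(X∖A) = X∖{u} = {q, s, t, r, p}

{q, s, t, r, p}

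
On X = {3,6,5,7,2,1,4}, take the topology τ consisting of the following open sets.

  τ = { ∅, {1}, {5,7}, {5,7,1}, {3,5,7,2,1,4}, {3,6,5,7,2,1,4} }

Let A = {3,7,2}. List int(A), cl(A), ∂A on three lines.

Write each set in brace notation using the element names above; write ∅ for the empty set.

U open, U⊆A: ∅. int(A) = ⋃ = ∅
X∖A={6,5,1,4}, int(X∖A)={1}, hence cl(A)={3,6,5,7,2,4}
∂A: remove int from cl → {3,6,5,7,2,4}

int(A) = ∅
cl(A)  = {3,6,5,7,2,4}
∂A     = {3,6,5,7,2,4}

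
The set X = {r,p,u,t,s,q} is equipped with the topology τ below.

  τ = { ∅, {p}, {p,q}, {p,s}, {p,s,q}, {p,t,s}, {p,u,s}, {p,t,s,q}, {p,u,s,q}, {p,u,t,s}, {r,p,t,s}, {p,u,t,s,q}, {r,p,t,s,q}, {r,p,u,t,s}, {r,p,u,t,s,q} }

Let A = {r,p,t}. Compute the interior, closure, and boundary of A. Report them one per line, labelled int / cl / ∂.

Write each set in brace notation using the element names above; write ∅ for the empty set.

int(A) = {p}
cl(A)  = {r,p,u,t,s,q}
∂A     = {r,u,t,s,q}

interior: largest open inside A is {p} (from ∅, {p})
cl via duality: int({u,s,q}) = ∅, so X∖∅ = {r,p,u,t,s,q}
cl∖int = {r,u,t,s,q}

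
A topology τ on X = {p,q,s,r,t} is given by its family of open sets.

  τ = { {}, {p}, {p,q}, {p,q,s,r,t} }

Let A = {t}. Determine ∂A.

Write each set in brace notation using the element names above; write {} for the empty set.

{s,r,t}

opens ⊆ A: {}; union → int = {}
complement {p,q,s,r}; its interior {p,q}; cl(A) = X∖{p,q} = {s,r,t}
boundary = {s,r,t} ∖ {} = {s,r,t}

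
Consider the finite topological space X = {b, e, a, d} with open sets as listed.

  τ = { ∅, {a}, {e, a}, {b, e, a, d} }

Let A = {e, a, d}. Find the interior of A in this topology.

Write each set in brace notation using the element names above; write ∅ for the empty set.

U open, U⊆A: ∅, {a}, {e, a}. int(A) = ⋃ = {e, a}

{e, a}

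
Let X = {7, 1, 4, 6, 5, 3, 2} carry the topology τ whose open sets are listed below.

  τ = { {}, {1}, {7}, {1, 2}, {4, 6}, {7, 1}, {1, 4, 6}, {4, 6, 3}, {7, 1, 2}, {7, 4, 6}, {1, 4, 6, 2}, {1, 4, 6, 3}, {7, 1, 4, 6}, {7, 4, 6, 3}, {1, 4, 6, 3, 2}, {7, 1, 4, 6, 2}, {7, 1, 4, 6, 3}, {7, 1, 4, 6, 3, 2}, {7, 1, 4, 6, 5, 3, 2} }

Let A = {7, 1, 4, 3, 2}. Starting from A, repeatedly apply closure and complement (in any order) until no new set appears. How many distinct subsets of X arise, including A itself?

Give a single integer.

X∖A={6, 5}, int(X∖A)={}, hence cl(A)={7, 1, 4, 6, 5, 3, 2}
Orbit (k=closure, c=complement):
  1. A     = {7, 1, 4, 3, 2}
  2. kA    = {7, 1, 4, 6, 5, 3, 2}
  3. cA    = {6, 5}
  4. ckA   = {}
  5. kcA   = {4, 6, 5, 3}
  6. ckcA  = {7, 1, 2}
  7. kckcA = {7, 1, 5, 2}
  8. ckckcA = {4, 6, 3}
(closed under both — stop)

8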